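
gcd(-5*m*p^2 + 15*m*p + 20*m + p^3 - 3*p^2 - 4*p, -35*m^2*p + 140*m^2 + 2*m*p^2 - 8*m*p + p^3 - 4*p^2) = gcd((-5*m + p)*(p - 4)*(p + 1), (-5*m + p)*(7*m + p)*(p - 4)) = -5*m*p + 20*m + p^2 - 4*p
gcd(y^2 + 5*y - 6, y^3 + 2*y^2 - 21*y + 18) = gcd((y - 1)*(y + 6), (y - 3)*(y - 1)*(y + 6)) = y^2 + 5*y - 6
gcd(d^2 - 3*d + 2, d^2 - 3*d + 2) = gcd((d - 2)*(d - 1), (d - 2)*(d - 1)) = d^2 - 3*d + 2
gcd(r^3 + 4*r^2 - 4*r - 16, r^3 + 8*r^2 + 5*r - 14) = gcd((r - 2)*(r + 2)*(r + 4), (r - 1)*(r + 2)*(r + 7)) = r + 2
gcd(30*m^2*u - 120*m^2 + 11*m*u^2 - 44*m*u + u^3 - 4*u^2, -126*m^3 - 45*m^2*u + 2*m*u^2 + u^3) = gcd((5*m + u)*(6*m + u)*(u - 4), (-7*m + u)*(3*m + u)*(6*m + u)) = 6*m + u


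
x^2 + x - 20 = (x - 4)*(x + 5)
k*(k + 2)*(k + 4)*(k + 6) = k^4 + 12*k^3 + 44*k^2 + 48*k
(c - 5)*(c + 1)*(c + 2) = c^3 - 2*c^2 - 13*c - 10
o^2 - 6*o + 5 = (o - 5)*(o - 1)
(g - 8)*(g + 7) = g^2 - g - 56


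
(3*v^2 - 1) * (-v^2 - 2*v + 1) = -3*v^4 - 6*v^3 + 4*v^2 + 2*v - 1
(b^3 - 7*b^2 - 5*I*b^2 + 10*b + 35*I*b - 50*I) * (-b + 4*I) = -b^4 + 7*b^3 + 9*I*b^3 + 10*b^2 - 63*I*b^2 - 140*b + 90*I*b + 200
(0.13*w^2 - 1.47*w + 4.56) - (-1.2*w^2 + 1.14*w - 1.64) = 1.33*w^2 - 2.61*w + 6.2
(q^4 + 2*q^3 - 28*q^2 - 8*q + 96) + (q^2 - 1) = q^4 + 2*q^3 - 27*q^2 - 8*q + 95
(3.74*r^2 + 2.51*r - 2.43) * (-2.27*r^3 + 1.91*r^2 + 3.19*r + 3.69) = -8.4898*r^5 + 1.4457*r^4 + 22.2408*r^3 + 17.1662*r^2 + 1.5102*r - 8.9667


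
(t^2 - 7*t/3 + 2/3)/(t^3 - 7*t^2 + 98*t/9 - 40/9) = 3*(3*t^2 - 7*t + 2)/(9*t^3 - 63*t^2 + 98*t - 40)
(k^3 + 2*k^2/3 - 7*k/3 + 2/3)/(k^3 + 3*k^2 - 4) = (k - 1/3)/(k + 2)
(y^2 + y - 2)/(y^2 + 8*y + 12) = (y - 1)/(y + 6)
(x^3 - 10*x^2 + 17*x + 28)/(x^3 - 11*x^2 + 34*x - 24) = (x^2 - 6*x - 7)/(x^2 - 7*x + 6)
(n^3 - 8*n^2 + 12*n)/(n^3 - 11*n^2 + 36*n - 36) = n/(n - 3)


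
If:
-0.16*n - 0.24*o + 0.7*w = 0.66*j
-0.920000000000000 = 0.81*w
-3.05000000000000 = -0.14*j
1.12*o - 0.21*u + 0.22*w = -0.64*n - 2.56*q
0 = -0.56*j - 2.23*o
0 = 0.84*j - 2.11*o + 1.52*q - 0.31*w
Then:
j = 21.79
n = -86.63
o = -5.47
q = -19.87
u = -536.55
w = -1.14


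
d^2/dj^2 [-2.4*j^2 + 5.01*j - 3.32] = -4.80000000000000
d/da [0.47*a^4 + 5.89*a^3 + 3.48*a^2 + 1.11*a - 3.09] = 1.88*a^3 + 17.67*a^2 + 6.96*a + 1.11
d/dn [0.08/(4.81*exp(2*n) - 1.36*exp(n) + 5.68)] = (0.1088 - 0.7696*exp(n))*exp(n)/(4.81*exp(2*n) - 1.36*exp(n) + 5.68)^2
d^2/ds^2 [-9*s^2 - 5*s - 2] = -18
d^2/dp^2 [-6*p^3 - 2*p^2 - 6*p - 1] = -36*p - 4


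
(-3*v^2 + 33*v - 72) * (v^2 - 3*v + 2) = -3*v^4 + 42*v^3 - 177*v^2 + 282*v - 144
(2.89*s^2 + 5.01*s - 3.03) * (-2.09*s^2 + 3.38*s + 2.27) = -6.0401*s^4 - 0.702699999999998*s^3 + 29.8268*s^2 + 1.1313*s - 6.8781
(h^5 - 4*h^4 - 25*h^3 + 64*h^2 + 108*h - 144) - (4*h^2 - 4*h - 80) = h^5 - 4*h^4 - 25*h^3 + 60*h^2 + 112*h - 64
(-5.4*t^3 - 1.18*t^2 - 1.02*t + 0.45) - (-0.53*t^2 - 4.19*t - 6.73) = -5.4*t^3 - 0.65*t^2 + 3.17*t + 7.18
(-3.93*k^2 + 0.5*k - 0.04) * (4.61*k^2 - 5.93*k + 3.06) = -18.1173*k^4 + 25.6099*k^3 - 15.1752*k^2 + 1.7672*k - 0.1224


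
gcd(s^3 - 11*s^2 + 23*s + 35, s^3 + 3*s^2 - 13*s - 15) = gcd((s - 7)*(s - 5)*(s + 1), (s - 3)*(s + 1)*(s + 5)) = s + 1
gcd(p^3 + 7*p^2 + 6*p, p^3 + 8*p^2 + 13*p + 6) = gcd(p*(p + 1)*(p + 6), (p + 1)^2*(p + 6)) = p^2 + 7*p + 6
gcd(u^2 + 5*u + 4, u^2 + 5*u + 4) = u^2 + 5*u + 4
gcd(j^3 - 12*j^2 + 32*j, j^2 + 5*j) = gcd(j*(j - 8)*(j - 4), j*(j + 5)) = j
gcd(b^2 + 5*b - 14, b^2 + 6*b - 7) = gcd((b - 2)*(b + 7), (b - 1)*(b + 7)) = b + 7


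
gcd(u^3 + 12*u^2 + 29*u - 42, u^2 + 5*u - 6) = u^2 + 5*u - 6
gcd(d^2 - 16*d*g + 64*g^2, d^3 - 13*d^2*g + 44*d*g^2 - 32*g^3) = d - 8*g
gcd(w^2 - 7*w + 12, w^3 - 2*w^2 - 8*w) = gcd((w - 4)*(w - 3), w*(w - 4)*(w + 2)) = w - 4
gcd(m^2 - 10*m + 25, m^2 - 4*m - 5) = m - 5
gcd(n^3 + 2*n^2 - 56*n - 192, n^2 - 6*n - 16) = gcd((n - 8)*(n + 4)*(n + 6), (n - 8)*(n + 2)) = n - 8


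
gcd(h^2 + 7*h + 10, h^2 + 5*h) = h + 5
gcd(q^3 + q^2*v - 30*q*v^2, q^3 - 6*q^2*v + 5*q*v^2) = q^2 - 5*q*v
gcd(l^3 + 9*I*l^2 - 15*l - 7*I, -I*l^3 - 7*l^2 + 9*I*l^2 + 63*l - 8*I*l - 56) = 1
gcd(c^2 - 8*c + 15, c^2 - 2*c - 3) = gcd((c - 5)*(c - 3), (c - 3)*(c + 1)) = c - 3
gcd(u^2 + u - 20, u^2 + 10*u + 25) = u + 5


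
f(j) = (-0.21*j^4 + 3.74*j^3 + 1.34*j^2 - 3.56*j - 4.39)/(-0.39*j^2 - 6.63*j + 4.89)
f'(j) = (0.78*j + 6.63)*(-0.21*j^4 + 3.74*j^3 + 1.34*j^2 - 3.56*j - 4.39)/(-0.39*j^2 - 6.63*j + 4.89)^2 + (-0.84*j^3 + 11.22*j^2 + 2.68*j - 3.56)/(-0.39*j^2 - 6.63*j + 4.89) = (0.1638*j^5 + 2.7183*j^4 - 53.7*j^3 + 44.5932*j^2 + 9.681*j - 46.5141)/(0.1521*j^4 + 5.1714*j^3 + 40.1427*j^2 - 64.8414*j + 23.9121)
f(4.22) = -7.29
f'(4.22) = -2.40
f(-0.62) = -0.29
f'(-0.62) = -0.28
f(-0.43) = -0.38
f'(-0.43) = -0.65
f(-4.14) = -11.45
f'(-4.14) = 7.73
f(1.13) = 0.53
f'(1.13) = -5.35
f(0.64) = -10.62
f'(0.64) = -150.31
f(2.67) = -3.60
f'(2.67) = -2.32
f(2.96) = -4.28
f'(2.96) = -2.35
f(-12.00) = -374.20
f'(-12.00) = 143.27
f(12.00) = -17.23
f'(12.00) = 0.63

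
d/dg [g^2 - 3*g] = 2*g - 3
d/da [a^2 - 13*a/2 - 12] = 2*a - 13/2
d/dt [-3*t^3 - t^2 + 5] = t*(-9*t - 2)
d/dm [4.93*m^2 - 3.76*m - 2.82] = 9.86*m - 3.76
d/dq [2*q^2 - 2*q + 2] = 4*q - 2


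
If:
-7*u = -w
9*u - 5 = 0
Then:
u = 5/9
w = 35/9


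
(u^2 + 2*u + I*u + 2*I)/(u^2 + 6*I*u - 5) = (u + 2)/(u + 5*I)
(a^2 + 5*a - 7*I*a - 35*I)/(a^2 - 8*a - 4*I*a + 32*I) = (a^2 + a*(5 - 7*I) - 35*I)/(a^2 - 4*a*(2 + I) + 32*I)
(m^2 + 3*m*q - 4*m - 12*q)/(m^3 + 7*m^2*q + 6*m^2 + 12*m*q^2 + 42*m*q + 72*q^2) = (m - 4)/(m^2 + 4*m*q + 6*m + 24*q)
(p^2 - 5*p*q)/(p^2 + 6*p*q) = (p - 5*q)/(p + 6*q)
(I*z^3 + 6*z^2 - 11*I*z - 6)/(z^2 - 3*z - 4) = (-I*z^3 - 6*z^2 + 11*I*z + 6)/(-z^2 + 3*z + 4)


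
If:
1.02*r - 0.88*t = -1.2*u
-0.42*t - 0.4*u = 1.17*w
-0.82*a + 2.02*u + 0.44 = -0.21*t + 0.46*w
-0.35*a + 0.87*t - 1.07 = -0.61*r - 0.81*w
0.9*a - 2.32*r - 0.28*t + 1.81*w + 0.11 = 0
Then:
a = -14.63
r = -1.40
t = -7.62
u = -4.40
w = 4.24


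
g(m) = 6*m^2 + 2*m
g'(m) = 12*m + 2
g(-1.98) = 19.56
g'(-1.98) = -21.76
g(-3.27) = 57.62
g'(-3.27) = -37.24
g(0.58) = 3.18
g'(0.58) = 8.96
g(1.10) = 9.46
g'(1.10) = 15.20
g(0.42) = 1.90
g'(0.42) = 7.04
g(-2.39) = 29.49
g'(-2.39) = -26.68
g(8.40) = 440.16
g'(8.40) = 102.80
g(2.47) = 41.55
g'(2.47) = 31.64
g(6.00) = 228.00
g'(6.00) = 74.00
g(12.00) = 888.00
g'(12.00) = 146.00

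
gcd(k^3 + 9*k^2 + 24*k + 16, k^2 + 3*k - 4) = k + 4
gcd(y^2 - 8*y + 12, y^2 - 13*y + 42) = y - 6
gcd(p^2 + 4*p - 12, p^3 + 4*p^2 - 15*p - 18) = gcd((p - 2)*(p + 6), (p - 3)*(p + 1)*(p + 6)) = p + 6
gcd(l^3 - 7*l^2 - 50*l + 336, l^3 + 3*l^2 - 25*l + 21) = l + 7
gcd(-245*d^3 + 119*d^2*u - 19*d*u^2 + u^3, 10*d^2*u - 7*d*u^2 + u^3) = -5*d + u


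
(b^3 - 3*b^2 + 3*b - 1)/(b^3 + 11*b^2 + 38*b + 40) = (b^3 - 3*b^2 + 3*b - 1)/(b^3 + 11*b^2 + 38*b + 40)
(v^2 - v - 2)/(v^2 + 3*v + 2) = (v - 2)/(v + 2)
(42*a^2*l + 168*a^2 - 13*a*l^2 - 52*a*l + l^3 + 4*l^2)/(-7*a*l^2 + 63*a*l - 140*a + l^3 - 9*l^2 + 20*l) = (-6*a*l - 24*a + l^2 + 4*l)/(l^2 - 9*l + 20)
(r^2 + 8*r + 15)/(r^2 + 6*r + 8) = (r^2 + 8*r + 15)/(r^2 + 6*r + 8)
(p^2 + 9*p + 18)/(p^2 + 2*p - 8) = (p^2 + 9*p + 18)/(p^2 + 2*p - 8)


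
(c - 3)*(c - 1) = c^2 - 4*c + 3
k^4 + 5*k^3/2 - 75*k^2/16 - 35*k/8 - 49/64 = (k - 7/4)*(k + 1/4)*(k + 1/2)*(k + 7/2)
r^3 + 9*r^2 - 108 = (r - 3)*(r + 6)^2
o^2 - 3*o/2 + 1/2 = (o - 1)*(o - 1/2)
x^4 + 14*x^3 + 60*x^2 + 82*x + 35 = (x + 1)^2*(x + 5)*(x + 7)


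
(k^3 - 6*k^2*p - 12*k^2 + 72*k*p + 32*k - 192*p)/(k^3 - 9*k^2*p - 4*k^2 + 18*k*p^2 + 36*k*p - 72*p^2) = (8 - k)/(-k + 3*p)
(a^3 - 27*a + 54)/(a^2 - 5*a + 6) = (a^2 + 3*a - 18)/(a - 2)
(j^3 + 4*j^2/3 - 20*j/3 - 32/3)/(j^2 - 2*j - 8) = (3*j^2 - 2*j - 16)/(3*(j - 4))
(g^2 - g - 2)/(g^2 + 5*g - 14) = (g + 1)/(g + 7)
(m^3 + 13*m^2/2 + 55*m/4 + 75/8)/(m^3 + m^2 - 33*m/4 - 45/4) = (m + 5/2)/(m - 3)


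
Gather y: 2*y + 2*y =4*y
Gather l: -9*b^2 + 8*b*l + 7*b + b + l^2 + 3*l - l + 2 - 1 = -9*b^2 + 8*b + l^2 + l*(8*b + 2) + 1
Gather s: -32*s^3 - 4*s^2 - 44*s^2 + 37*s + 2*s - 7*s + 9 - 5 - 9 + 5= -32*s^3 - 48*s^2 + 32*s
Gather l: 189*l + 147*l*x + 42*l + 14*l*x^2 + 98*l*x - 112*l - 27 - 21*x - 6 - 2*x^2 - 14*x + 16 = l*(14*x^2 + 245*x + 119) - 2*x^2 - 35*x - 17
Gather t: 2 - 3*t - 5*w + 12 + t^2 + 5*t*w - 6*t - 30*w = t^2 + t*(5*w - 9) - 35*w + 14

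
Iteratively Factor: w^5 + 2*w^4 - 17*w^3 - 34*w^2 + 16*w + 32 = (w + 2)*(w^4 - 17*w^2 + 16) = (w - 4)*(w + 2)*(w^3 + 4*w^2 - w - 4) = (w - 4)*(w - 1)*(w + 2)*(w^2 + 5*w + 4) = (w - 4)*(w - 1)*(w + 2)*(w + 4)*(w + 1)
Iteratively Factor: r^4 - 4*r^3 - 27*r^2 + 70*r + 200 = (r + 4)*(r^3 - 8*r^2 + 5*r + 50) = (r - 5)*(r + 4)*(r^2 - 3*r - 10) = (r - 5)*(r + 2)*(r + 4)*(r - 5)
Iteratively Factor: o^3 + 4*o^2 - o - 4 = (o - 1)*(o^2 + 5*o + 4) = (o - 1)*(o + 4)*(o + 1)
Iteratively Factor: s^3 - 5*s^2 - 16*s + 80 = (s + 4)*(s^2 - 9*s + 20) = (s - 4)*(s + 4)*(s - 5)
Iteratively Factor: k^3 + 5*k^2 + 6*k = (k + 3)*(k^2 + 2*k) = (k + 2)*(k + 3)*(k)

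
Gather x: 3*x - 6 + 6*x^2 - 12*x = 6*x^2 - 9*x - 6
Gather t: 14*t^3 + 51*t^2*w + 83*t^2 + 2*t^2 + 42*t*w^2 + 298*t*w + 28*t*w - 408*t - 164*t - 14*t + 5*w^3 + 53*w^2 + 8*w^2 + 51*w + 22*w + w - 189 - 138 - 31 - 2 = 14*t^3 + t^2*(51*w + 85) + t*(42*w^2 + 326*w - 586) + 5*w^3 + 61*w^2 + 74*w - 360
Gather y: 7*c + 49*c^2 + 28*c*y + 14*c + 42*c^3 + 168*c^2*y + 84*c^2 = 42*c^3 + 133*c^2 + 21*c + y*(168*c^2 + 28*c)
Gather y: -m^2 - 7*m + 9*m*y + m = -m^2 + 9*m*y - 6*m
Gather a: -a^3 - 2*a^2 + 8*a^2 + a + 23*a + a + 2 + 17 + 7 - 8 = -a^3 + 6*a^2 + 25*a + 18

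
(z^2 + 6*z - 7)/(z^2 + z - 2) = (z + 7)/(z + 2)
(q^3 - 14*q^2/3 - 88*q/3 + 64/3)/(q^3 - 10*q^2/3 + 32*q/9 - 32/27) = 9*(q^2 - 4*q - 32)/(9*q^2 - 24*q + 16)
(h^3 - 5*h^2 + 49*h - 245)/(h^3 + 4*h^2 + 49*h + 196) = (h - 5)/(h + 4)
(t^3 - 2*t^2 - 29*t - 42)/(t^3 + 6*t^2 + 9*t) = (t^2 - 5*t - 14)/(t*(t + 3))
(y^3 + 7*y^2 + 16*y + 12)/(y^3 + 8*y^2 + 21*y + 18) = (y + 2)/(y + 3)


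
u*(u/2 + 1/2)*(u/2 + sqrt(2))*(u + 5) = u^4/4 + sqrt(2)*u^3/2 + 3*u^3/2 + 5*u^2/4 + 3*sqrt(2)*u^2 + 5*sqrt(2)*u/2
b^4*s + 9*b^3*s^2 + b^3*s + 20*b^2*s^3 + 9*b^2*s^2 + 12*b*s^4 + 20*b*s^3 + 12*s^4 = (b + s)*(b + 2*s)*(b + 6*s)*(b*s + s)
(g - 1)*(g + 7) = g^2 + 6*g - 7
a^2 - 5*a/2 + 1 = (a - 2)*(a - 1/2)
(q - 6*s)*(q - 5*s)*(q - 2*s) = q^3 - 13*q^2*s + 52*q*s^2 - 60*s^3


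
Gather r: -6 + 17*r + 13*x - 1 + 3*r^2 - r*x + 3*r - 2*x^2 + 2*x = 3*r^2 + r*(20 - x) - 2*x^2 + 15*x - 7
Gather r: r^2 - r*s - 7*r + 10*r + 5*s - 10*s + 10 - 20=r^2 + r*(3 - s) - 5*s - 10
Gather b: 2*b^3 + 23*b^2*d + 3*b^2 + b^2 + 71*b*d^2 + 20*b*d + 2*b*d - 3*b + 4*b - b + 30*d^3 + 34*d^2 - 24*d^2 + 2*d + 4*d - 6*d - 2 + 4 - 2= 2*b^3 + b^2*(23*d + 4) + b*(71*d^2 + 22*d) + 30*d^3 + 10*d^2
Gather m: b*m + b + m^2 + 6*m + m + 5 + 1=b + m^2 + m*(b + 7) + 6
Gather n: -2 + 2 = 0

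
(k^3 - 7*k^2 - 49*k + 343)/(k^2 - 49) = k - 7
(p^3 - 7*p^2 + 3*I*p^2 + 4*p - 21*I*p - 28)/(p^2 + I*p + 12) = (p^2 - p*(7 + I) + 7*I)/(p - 3*I)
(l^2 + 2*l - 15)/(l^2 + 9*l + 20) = (l - 3)/(l + 4)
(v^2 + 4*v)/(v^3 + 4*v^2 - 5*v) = (v + 4)/(v^2 + 4*v - 5)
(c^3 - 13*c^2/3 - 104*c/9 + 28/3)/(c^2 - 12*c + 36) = (9*c^2 + 15*c - 14)/(9*(c - 6))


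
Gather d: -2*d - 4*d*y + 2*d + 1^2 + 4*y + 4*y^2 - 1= -4*d*y + 4*y^2 + 4*y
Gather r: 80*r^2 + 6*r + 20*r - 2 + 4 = 80*r^2 + 26*r + 2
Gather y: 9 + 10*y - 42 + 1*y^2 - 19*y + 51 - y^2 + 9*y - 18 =0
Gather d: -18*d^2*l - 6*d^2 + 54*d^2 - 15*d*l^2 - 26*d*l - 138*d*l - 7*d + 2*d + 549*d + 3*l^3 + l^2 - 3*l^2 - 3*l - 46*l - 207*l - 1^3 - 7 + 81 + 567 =d^2*(48 - 18*l) + d*(-15*l^2 - 164*l + 544) + 3*l^3 - 2*l^2 - 256*l + 640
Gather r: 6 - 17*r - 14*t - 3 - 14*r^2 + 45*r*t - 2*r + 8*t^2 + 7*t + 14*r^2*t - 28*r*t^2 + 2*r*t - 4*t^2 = r^2*(14*t - 14) + r*(-28*t^2 + 47*t - 19) + 4*t^2 - 7*t + 3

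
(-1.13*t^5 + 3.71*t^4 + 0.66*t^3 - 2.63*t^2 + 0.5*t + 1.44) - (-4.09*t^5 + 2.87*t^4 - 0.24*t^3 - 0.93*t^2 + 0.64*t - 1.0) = 2.96*t^5 + 0.84*t^4 + 0.9*t^3 - 1.7*t^2 - 0.14*t + 2.44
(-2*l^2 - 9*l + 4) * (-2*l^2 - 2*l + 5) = 4*l^4 + 22*l^3 - 53*l + 20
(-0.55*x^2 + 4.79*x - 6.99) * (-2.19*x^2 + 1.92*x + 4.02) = 1.2045*x^4 - 11.5461*x^3 + 22.2939*x^2 + 5.835*x - 28.0998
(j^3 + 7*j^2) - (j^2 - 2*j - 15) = j^3 + 6*j^2 + 2*j + 15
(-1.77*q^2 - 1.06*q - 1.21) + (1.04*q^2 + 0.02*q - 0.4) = -0.73*q^2 - 1.04*q - 1.61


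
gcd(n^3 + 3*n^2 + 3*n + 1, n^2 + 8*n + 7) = n + 1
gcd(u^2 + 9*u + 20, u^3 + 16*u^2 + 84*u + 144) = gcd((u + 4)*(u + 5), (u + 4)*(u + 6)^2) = u + 4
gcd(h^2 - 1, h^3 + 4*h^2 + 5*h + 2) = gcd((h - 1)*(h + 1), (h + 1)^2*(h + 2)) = h + 1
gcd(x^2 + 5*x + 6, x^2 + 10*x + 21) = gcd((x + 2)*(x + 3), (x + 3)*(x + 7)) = x + 3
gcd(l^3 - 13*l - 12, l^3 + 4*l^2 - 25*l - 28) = l^2 - 3*l - 4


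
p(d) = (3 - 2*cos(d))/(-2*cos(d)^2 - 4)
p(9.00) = -0.85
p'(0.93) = -0.50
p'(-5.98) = -0.14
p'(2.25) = 0.04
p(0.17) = -0.17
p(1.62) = -0.77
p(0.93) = -0.38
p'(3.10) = 0.01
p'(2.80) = 0.07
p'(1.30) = -0.61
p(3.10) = -0.83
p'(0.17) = -0.08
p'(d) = -4*(3 - 2*cos(d))*sin(d)*cos(d)/(-2*cos(d)^2 - 4)^2 + 2*sin(d)/(-2*cos(d)^2 - 4)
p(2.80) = -0.85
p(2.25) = -0.89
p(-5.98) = -0.19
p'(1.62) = -0.46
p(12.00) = -0.24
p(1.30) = -0.59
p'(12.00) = 0.28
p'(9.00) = 0.08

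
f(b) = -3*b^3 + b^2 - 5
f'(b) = -9*b^2 + 2*b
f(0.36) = -5.01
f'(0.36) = -0.45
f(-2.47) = 46.31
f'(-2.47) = -59.85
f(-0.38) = -4.69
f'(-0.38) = -2.06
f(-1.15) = 0.89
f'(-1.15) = -14.20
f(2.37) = -39.32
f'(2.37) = -45.81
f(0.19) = -4.98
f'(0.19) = 0.06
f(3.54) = -125.55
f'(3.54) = -105.70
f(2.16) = -30.57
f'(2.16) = -37.67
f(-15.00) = 10345.00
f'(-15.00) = -2055.00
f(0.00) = -5.00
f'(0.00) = 0.00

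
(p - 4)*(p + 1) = p^2 - 3*p - 4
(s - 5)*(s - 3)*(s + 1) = s^3 - 7*s^2 + 7*s + 15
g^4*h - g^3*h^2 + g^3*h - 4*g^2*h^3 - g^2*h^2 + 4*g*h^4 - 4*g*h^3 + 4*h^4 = (g - 2*h)*(g - h)*(g + 2*h)*(g*h + h)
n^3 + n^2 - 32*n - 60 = (n - 6)*(n + 2)*(n + 5)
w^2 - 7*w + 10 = (w - 5)*(w - 2)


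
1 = 1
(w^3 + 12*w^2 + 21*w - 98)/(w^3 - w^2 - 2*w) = (w^2 + 14*w + 49)/(w*(w + 1))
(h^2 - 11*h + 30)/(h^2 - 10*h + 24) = (h - 5)/(h - 4)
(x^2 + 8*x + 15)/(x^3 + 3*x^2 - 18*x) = (x^2 + 8*x + 15)/(x*(x^2 + 3*x - 18))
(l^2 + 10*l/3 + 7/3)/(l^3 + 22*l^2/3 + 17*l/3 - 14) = (l + 1)/(l^2 + 5*l - 6)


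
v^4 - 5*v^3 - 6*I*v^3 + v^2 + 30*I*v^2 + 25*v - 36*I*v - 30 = (v - 3)*(v - 2)*(v - 5*I)*(v - I)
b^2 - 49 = (b - 7)*(b + 7)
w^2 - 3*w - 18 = (w - 6)*(w + 3)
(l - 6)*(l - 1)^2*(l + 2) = l^4 - 6*l^3 - 3*l^2 + 20*l - 12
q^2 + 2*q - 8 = (q - 2)*(q + 4)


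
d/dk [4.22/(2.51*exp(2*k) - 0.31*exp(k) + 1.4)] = (1.3082 - 21.1844*exp(k))*exp(k)/(2.51*exp(2*k) - 0.31*exp(k) + 1.4)^2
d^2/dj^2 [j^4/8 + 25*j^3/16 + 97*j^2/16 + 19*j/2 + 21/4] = 3*j^2/2 + 75*j/8 + 97/8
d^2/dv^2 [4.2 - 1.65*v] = 0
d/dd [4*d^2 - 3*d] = 8*d - 3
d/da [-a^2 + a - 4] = 1 - 2*a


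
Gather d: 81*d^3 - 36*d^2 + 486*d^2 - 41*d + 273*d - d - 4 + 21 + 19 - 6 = 81*d^3 + 450*d^2 + 231*d + 30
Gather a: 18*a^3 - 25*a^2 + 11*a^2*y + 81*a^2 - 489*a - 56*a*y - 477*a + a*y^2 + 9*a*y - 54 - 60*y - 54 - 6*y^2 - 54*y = 18*a^3 + a^2*(11*y + 56) + a*(y^2 - 47*y - 966) - 6*y^2 - 114*y - 108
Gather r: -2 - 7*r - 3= -7*r - 5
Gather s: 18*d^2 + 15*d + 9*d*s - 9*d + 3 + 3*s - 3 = 18*d^2 + 6*d + s*(9*d + 3)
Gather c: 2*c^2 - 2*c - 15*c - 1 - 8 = 2*c^2 - 17*c - 9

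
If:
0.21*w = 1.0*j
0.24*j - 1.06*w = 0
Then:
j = 0.00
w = 0.00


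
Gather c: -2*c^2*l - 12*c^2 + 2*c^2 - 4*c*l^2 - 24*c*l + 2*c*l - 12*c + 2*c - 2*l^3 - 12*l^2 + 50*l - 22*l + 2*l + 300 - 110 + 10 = c^2*(-2*l - 10) + c*(-4*l^2 - 22*l - 10) - 2*l^3 - 12*l^2 + 30*l + 200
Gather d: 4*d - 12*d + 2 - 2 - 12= -8*d - 12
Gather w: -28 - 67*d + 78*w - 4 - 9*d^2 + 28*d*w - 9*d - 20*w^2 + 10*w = -9*d^2 - 76*d - 20*w^2 + w*(28*d + 88) - 32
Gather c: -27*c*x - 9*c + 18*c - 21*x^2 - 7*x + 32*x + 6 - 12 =c*(9 - 27*x) - 21*x^2 + 25*x - 6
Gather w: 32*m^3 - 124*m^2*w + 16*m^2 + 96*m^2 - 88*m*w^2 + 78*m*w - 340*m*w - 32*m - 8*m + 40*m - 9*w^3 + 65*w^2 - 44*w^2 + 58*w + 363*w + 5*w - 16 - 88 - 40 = 32*m^3 + 112*m^2 - 9*w^3 + w^2*(21 - 88*m) + w*(-124*m^2 - 262*m + 426) - 144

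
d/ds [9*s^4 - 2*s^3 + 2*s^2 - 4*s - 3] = 36*s^3 - 6*s^2 + 4*s - 4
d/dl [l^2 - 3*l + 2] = 2*l - 3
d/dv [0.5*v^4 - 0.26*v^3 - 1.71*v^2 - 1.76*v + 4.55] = 2.0*v^3 - 0.78*v^2 - 3.42*v - 1.76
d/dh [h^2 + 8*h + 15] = 2*h + 8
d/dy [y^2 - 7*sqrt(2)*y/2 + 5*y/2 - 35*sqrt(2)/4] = 2*y - 7*sqrt(2)/2 + 5/2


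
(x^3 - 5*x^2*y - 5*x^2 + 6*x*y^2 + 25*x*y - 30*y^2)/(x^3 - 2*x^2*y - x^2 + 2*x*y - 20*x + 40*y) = (x - 3*y)/(x + 4)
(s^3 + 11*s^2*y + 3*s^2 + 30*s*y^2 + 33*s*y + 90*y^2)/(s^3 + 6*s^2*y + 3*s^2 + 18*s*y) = (s + 5*y)/s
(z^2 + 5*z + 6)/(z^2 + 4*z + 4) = (z + 3)/(z + 2)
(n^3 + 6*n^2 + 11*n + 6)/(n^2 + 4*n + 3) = n + 2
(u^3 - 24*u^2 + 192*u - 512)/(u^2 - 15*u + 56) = (u^2 - 16*u + 64)/(u - 7)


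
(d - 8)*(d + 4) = d^2 - 4*d - 32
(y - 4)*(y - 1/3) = y^2 - 13*y/3 + 4/3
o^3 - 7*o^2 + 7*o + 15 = (o - 5)*(o - 3)*(o + 1)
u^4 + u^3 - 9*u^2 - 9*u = u*(u - 3)*(u + 1)*(u + 3)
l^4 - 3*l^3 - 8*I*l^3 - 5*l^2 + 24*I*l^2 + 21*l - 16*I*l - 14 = (l - 2)*(l - 1)*(l - 7*I)*(l - I)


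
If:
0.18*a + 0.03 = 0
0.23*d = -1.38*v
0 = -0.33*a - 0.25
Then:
No Solution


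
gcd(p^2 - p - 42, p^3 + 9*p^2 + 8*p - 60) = p + 6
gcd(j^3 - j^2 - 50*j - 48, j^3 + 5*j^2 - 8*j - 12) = j^2 + 7*j + 6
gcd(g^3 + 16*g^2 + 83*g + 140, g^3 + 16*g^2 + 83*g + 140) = g^3 + 16*g^2 + 83*g + 140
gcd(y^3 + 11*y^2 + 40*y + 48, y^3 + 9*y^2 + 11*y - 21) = y + 3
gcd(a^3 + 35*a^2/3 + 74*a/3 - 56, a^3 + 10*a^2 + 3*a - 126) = a^2 + 13*a + 42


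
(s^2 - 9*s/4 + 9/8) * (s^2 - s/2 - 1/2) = s^4 - 11*s^3/4 + 7*s^2/4 + 9*s/16 - 9/16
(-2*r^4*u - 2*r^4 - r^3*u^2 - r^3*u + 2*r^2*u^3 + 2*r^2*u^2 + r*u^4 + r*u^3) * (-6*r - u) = 12*r^5*u + 12*r^5 + 8*r^4*u^2 + 8*r^4*u - 11*r^3*u^3 - 11*r^3*u^2 - 8*r^2*u^4 - 8*r^2*u^3 - r*u^5 - r*u^4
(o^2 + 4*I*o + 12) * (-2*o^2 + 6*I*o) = -2*o^4 - 2*I*o^3 - 48*o^2 + 72*I*o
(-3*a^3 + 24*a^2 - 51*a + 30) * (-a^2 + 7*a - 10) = 3*a^5 - 45*a^4 + 249*a^3 - 627*a^2 + 720*a - 300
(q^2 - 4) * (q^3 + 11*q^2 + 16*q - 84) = q^5 + 11*q^4 + 12*q^3 - 128*q^2 - 64*q + 336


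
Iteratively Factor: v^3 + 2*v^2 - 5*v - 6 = (v + 1)*(v^2 + v - 6) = (v + 1)*(v + 3)*(v - 2)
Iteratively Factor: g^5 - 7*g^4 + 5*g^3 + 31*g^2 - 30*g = (g - 5)*(g^4 - 2*g^3 - 5*g^2 + 6*g) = (g - 5)*(g + 2)*(g^3 - 4*g^2 + 3*g) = g*(g - 5)*(g + 2)*(g^2 - 4*g + 3) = g*(g - 5)*(g - 3)*(g + 2)*(g - 1)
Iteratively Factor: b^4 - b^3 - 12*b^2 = (b)*(b^3 - b^2 - 12*b) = b^2*(b^2 - b - 12) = b^2*(b - 4)*(b + 3)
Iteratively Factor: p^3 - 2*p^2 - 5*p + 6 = (p + 2)*(p^2 - 4*p + 3) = (p - 1)*(p + 2)*(p - 3)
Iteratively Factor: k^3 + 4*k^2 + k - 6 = (k - 1)*(k^2 + 5*k + 6) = (k - 1)*(k + 3)*(k + 2)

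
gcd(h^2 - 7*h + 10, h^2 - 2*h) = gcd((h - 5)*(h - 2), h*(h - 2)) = h - 2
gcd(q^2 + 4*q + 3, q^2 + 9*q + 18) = q + 3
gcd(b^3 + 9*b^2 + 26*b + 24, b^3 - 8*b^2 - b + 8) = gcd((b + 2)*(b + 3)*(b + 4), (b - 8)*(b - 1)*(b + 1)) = 1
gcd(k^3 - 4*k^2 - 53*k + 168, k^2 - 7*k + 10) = 1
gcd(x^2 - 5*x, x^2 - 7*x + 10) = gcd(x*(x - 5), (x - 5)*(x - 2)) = x - 5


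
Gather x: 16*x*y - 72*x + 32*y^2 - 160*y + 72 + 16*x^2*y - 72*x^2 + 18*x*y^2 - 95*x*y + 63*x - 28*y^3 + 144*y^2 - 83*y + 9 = x^2*(16*y - 72) + x*(18*y^2 - 79*y - 9) - 28*y^3 + 176*y^2 - 243*y + 81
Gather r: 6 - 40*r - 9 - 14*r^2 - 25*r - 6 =-14*r^2 - 65*r - 9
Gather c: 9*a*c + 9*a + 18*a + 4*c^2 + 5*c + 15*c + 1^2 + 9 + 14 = 27*a + 4*c^2 + c*(9*a + 20) + 24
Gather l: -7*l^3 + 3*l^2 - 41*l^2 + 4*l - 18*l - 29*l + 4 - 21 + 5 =-7*l^3 - 38*l^2 - 43*l - 12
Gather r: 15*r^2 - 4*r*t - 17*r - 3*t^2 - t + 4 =15*r^2 + r*(-4*t - 17) - 3*t^2 - t + 4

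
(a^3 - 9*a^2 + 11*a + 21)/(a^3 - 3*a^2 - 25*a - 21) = (a - 3)/(a + 3)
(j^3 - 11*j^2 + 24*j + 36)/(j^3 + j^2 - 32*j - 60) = (j^2 - 5*j - 6)/(j^2 + 7*j + 10)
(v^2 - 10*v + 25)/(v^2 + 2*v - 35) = (v - 5)/(v + 7)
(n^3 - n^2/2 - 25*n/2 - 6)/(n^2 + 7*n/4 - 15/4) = 2*(2*n^2 - 7*n - 4)/(4*n - 5)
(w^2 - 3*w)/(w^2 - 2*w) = (w - 3)/(w - 2)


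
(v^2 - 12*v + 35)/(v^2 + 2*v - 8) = (v^2 - 12*v + 35)/(v^2 + 2*v - 8)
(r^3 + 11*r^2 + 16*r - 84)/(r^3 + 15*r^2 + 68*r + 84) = (r - 2)/(r + 2)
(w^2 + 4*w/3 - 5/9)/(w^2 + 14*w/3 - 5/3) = (w + 5/3)/(w + 5)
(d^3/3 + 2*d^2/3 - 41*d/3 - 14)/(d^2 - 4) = (d^3 + 2*d^2 - 41*d - 42)/(3*(d^2 - 4))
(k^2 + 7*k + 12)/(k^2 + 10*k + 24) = (k + 3)/(k + 6)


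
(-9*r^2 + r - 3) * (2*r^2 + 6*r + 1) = -18*r^4 - 52*r^3 - 9*r^2 - 17*r - 3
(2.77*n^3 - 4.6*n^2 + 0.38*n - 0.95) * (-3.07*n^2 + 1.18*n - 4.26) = -8.5039*n^5 + 17.3906*n^4 - 18.3948*n^3 + 22.9609*n^2 - 2.7398*n + 4.047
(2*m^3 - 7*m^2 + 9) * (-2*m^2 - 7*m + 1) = -4*m^5 + 51*m^3 - 25*m^2 - 63*m + 9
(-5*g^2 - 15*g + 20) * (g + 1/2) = -5*g^3 - 35*g^2/2 + 25*g/2 + 10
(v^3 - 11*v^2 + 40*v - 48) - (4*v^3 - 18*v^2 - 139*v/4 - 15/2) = -3*v^3 + 7*v^2 + 299*v/4 - 81/2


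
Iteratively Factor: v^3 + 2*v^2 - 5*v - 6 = (v + 3)*(v^2 - v - 2) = (v - 2)*(v + 3)*(v + 1)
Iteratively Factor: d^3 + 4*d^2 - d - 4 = (d - 1)*(d^2 + 5*d + 4) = (d - 1)*(d + 4)*(d + 1)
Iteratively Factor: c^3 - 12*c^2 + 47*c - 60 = (c - 5)*(c^2 - 7*c + 12) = (c - 5)*(c - 4)*(c - 3)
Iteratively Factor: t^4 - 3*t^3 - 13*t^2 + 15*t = (t - 5)*(t^3 + 2*t^2 - 3*t) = (t - 5)*(t - 1)*(t^2 + 3*t) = t*(t - 5)*(t - 1)*(t + 3)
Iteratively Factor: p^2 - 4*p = (p)*(p - 4)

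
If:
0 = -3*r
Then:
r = 0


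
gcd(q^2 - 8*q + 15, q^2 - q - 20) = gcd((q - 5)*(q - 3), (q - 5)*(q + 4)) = q - 5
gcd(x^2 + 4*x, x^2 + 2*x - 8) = x + 4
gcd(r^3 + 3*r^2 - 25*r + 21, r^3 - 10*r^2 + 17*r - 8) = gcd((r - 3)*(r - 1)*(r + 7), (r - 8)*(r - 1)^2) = r - 1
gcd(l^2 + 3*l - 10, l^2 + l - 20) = l + 5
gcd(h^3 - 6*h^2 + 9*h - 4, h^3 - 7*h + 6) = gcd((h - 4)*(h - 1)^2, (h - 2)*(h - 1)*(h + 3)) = h - 1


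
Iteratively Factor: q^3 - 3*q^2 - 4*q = (q + 1)*(q^2 - 4*q) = q*(q + 1)*(q - 4)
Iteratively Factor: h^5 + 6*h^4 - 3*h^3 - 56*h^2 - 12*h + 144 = (h - 2)*(h^4 + 8*h^3 + 13*h^2 - 30*h - 72) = (h - 2)^2*(h^3 + 10*h^2 + 33*h + 36) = (h - 2)^2*(h + 3)*(h^2 + 7*h + 12) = (h - 2)^2*(h + 3)^2*(h + 4)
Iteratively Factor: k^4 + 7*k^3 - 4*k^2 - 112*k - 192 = (k + 4)*(k^3 + 3*k^2 - 16*k - 48) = (k + 4)^2*(k^2 - k - 12) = (k - 4)*(k + 4)^2*(k + 3)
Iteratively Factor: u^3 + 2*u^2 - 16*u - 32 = (u + 4)*(u^2 - 2*u - 8) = (u - 4)*(u + 4)*(u + 2)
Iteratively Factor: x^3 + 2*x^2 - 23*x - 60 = (x - 5)*(x^2 + 7*x + 12) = (x - 5)*(x + 3)*(x + 4)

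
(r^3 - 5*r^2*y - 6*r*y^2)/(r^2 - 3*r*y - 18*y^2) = r*(r + y)/(r + 3*y)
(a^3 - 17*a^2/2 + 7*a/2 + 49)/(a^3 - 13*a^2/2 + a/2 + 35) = (a - 7)/(a - 5)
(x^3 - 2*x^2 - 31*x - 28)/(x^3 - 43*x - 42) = (x + 4)/(x + 6)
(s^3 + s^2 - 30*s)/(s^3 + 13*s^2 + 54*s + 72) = s*(s - 5)/(s^2 + 7*s + 12)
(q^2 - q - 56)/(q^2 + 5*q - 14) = (q - 8)/(q - 2)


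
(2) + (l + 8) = l + 10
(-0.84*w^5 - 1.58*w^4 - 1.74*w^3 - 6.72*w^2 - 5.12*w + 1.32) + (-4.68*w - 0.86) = -0.84*w^5 - 1.58*w^4 - 1.74*w^3 - 6.72*w^2 - 9.8*w + 0.46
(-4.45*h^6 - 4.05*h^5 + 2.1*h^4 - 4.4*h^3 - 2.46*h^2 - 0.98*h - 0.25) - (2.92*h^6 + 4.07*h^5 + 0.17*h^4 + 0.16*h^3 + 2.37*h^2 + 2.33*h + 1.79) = -7.37*h^6 - 8.12*h^5 + 1.93*h^4 - 4.56*h^3 - 4.83*h^2 - 3.31*h - 2.04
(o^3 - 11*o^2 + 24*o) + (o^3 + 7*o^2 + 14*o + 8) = 2*o^3 - 4*o^2 + 38*o + 8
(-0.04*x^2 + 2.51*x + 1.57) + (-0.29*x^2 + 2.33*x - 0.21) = -0.33*x^2 + 4.84*x + 1.36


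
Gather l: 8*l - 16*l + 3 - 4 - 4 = -8*l - 5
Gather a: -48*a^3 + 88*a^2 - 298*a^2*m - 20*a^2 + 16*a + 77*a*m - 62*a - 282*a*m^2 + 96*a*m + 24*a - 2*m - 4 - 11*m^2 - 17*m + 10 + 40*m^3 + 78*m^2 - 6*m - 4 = -48*a^3 + a^2*(68 - 298*m) + a*(-282*m^2 + 173*m - 22) + 40*m^3 + 67*m^2 - 25*m + 2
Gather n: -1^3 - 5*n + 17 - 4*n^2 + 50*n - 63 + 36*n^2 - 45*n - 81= 32*n^2 - 128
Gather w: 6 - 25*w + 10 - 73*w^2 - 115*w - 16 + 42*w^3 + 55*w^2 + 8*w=42*w^3 - 18*w^2 - 132*w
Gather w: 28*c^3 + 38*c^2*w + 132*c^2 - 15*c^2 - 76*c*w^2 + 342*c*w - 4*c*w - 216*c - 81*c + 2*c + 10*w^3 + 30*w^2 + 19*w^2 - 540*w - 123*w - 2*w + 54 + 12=28*c^3 + 117*c^2 - 295*c + 10*w^3 + w^2*(49 - 76*c) + w*(38*c^2 + 338*c - 665) + 66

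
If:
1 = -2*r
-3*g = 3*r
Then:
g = 1/2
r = -1/2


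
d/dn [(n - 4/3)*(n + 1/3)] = 2*n - 1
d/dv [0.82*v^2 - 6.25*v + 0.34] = 1.64*v - 6.25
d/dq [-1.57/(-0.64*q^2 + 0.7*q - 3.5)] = (1.099 - 2.0096*q)/(0.64*q^2 - 0.7*q + 3.5)^2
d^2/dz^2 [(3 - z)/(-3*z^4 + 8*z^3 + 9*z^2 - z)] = 2*(54*z^7 - 462*z^6 + 1191*z^5 - 216*z^4 - 1657*z^3 - 657*z^2 + 81*z - 3)/(z^3*(27*z^9 - 216*z^8 + 333*z^7 + 811*z^6 - 1143*z^5 - 1914*z^4 - 288*z^3 + 219*z^2 - 27*z + 1))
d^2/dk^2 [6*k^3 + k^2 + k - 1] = 36*k + 2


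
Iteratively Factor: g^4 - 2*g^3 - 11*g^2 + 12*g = (g + 3)*(g^3 - 5*g^2 + 4*g) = (g - 4)*(g + 3)*(g^2 - g) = g*(g - 4)*(g + 3)*(g - 1)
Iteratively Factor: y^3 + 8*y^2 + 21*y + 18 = (y + 2)*(y^2 + 6*y + 9) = (y + 2)*(y + 3)*(y + 3)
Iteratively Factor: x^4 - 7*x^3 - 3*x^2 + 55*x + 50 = (x + 1)*(x^3 - 8*x^2 + 5*x + 50) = (x - 5)*(x + 1)*(x^2 - 3*x - 10) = (x - 5)^2*(x + 1)*(x + 2)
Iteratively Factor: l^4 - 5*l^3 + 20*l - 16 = (l - 4)*(l^3 - l^2 - 4*l + 4) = (l - 4)*(l - 1)*(l^2 - 4) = (l - 4)*(l - 2)*(l - 1)*(l + 2)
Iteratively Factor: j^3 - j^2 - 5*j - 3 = (j - 3)*(j^2 + 2*j + 1) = (j - 3)*(j + 1)*(j + 1)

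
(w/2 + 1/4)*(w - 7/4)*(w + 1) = w^3/2 - w^2/8 - 17*w/16 - 7/16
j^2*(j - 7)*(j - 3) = j^4 - 10*j^3 + 21*j^2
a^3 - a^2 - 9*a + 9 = (a - 3)*(a - 1)*(a + 3)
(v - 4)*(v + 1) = v^2 - 3*v - 4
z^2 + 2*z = z*(z + 2)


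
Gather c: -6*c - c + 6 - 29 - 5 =-7*c - 28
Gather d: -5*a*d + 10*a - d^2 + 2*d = 10*a - d^2 + d*(2 - 5*a)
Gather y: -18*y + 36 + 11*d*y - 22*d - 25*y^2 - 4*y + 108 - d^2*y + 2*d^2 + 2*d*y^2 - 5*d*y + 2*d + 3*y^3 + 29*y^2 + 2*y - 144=2*d^2 - 20*d + 3*y^3 + y^2*(2*d + 4) + y*(-d^2 + 6*d - 20)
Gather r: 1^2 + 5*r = 5*r + 1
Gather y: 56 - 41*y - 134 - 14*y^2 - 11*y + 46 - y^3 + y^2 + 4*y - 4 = -y^3 - 13*y^2 - 48*y - 36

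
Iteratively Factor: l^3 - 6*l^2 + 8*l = (l)*(l^2 - 6*l + 8) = l*(l - 2)*(l - 4)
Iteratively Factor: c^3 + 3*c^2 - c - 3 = (c - 1)*(c^2 + 4*c + 3) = (c - 1)*(c + 3)*(c + 1)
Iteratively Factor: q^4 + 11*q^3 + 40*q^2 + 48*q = (q + 4)*(q^3 + 7*q^2 + 12*q) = (q + 4)^2*(q^2 + 3*q) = q*(q + 4)^2*(q + 3)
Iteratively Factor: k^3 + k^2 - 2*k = (k + 2)*(k^2 - k) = k*(k + 2)*(k - 1)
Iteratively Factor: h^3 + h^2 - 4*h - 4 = (h + 1)*(h^2 - 4) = (h + 1)*(h + 2)*(h - 2)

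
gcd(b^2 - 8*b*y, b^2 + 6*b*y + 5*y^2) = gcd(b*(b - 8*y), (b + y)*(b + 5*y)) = 1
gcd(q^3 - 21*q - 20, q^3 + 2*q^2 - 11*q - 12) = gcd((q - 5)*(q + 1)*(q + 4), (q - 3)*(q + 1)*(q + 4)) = q^2 + 5*q + 4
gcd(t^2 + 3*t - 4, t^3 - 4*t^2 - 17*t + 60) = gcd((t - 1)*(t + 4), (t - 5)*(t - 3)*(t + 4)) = t + 4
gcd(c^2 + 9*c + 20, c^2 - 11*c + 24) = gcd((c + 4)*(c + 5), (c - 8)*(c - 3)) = 1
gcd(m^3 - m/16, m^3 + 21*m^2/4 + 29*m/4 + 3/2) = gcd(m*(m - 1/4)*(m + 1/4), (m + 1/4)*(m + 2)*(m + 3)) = m + 1/4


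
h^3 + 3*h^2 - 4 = (h - 1)*(h + 2)^2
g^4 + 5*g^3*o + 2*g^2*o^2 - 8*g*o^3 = g*(g - o)*(g + 2*o)*(g + 4*o)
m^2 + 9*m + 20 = (m + 4)*(m + 5)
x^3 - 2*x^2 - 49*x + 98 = (x - 7)*(x - 2)*(x + 7)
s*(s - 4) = s^2 - 4*s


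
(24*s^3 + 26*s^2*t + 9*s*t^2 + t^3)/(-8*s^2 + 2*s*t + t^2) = (-6*s^2 - 5*s*t - t^2)/(2*s - t)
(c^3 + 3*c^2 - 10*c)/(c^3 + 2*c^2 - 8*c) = (c + 5)/(c + 4)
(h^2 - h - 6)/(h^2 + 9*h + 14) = (h - 3)/(h + 7)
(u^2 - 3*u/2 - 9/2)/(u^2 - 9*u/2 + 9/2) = (2*u + 3)/(2*u - 3)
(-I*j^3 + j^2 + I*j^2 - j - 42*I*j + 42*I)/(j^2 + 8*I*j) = (-I*j^3 + j^2 + I*j^2 - j - 42*I*j + 42*I)/(j*(j + 8*I))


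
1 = 1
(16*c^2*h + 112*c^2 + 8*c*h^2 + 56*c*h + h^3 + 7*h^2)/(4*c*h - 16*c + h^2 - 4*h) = (4*c*h + 28*c + h^2 + 7*h)/(h - 4)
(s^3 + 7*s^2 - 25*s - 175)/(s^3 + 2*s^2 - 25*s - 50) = (s + 7)/(s + 2)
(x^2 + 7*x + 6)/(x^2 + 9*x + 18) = (x + 1)/(x + 3)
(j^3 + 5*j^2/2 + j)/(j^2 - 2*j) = (j^2 + 5*j/2 + 1)/(j - 2)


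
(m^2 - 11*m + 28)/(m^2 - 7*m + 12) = (m - 7)/(m - 3)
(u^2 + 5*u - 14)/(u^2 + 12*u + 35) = (u - 2)/(u + 5)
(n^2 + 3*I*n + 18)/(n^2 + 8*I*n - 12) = (n - 3*I)/(n + 2*I)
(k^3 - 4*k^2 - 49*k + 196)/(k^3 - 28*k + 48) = (k^2 - 49)/(k^2 + 4*k - 12)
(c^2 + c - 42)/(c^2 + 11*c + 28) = (c - 6)/(c + 4)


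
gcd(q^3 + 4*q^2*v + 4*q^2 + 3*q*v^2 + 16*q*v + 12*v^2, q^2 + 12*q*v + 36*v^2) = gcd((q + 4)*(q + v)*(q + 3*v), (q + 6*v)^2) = 1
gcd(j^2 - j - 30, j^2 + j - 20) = j + 5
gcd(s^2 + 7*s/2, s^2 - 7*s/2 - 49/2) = s + 7/2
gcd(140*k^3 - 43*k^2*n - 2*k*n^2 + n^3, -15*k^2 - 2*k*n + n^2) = 5*k - n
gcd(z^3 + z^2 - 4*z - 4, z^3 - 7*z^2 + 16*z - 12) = z - 2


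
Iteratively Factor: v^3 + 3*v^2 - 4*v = (v + 4)*(v^2 - v) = v*(v + 4)*(v - 1)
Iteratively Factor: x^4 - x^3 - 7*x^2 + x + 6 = (x + 2)*(x^3 - 3*x^2 - x + 3) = (x - 1)*(x + 2)*(x^2 - 2*x - 3) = (x - 3)*(x - 1)*(x + 2)*(x + 1)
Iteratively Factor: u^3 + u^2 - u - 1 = (u + 1)*(u^2 - 1) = (u - 1)*(u + 1)*(u + 1)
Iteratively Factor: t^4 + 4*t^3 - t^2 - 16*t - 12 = (t + 1)*(t^3 + 3*t^2 - 4*t - 12) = (t + 1)*(t + 3)*(t^2 - 4) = (t - 2)*(t + 1)*(t + 3)*(t + 2)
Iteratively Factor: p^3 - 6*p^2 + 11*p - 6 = (p - 3)*(p^2 - 3*p + 2) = (p - 3)*(p - 1)*(p - 2)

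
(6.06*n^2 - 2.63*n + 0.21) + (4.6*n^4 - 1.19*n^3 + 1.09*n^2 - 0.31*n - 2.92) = 4.6*n^4 - 1.19*n^3 + 7.15*n^2 - 2.94*n - 2.71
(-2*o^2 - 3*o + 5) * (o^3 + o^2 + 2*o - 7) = -2*o^5 - 5*o^4 - 2*o^3 + 13*o^2 + 31*o - 35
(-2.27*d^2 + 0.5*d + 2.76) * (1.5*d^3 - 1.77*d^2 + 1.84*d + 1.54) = -3.405*d^5 + 4.7679*d^4 - 0.9218*d^3 - 7.461*d^2 + 5.8484*d + 4.2504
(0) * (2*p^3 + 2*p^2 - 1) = 0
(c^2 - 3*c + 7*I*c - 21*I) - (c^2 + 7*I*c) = -3*c - 21*I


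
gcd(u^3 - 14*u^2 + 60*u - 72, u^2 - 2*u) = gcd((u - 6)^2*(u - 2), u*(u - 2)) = u - 2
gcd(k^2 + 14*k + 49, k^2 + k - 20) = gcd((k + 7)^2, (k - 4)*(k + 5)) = 1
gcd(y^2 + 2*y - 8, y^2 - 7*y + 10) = y - 2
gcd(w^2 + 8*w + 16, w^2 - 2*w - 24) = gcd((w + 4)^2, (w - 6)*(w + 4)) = w + 4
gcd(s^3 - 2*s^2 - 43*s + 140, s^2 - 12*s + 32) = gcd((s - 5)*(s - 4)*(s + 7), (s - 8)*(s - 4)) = s - 4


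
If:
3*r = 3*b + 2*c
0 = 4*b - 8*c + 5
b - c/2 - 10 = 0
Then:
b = 55/4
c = 15/2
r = 75/4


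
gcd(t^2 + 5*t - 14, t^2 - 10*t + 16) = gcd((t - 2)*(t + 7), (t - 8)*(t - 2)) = t - 2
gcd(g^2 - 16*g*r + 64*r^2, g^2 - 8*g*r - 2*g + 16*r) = -g + 8*r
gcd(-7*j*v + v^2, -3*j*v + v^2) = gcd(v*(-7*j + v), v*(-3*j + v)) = v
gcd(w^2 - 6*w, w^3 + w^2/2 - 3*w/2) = w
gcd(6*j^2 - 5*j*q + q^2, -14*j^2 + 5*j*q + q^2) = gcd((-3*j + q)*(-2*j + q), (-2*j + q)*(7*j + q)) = -2*j + q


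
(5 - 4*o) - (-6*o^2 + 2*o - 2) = 6*o^2 - 6*o + 7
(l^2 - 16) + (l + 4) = l^2 + l - 12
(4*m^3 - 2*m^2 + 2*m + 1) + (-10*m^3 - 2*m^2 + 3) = -6*m^3 - 4*m^2 + 2*m + 4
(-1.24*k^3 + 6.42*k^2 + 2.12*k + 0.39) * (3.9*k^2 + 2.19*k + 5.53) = -4.836*k^5 + 22.3224*k^4 + 15.4706*k^3 + 41.6664*k^2 + 12.5777*k + 2.1567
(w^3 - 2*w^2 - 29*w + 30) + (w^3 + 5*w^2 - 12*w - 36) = 2*w^3 + 3*w^2 - 41*w - 6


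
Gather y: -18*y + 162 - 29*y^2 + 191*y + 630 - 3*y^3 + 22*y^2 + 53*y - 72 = -3*y^3 - 7*y^2 + 226*y + 720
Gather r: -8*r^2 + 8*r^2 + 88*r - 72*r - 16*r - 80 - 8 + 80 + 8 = 0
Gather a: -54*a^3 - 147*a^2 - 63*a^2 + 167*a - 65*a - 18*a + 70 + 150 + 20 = -54*a^3 - 210*a^2 + 84*a + 240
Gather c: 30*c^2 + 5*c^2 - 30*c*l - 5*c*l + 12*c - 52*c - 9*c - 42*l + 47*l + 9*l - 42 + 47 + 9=35*c^2 + c*(-35*l - 49) + 14*l + 14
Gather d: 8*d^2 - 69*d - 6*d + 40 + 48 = 8*d^2 - 75*d + 88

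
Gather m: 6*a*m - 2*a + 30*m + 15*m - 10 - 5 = -2*a + m*(6*a + 45) - 15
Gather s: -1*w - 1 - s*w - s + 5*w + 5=s*(-w - 1) + 4*w + 4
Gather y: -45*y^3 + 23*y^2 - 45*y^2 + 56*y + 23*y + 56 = -45*y^3 - 22*y^2 + 79*y + 56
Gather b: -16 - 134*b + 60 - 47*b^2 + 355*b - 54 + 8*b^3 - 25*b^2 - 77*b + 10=8*b^3 - 72*b^2 + 144*b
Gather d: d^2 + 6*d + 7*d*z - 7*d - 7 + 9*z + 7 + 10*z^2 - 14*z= d^2 + d*(7*z - 1) + 10*z^2 - 5*z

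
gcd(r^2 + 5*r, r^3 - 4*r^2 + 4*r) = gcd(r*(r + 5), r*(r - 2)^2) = r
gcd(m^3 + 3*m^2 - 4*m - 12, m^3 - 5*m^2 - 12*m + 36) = m^2 + m - 6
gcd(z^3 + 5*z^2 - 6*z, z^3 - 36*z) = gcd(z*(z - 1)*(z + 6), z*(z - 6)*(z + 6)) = z^2 + 6*z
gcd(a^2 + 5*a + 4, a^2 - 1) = a + 1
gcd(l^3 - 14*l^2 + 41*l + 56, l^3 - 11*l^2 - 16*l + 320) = l - 8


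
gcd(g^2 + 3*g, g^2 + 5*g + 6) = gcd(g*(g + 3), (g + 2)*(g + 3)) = g + 3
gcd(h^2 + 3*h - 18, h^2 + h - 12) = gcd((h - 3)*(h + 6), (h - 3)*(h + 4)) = h - 3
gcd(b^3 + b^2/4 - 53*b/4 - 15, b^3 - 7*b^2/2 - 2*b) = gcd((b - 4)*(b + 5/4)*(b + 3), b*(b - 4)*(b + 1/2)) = b - 4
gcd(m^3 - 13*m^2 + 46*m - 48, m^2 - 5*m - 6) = 1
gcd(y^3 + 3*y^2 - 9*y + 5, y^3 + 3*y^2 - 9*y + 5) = y^3 + 3*y^2 - 9*y + 5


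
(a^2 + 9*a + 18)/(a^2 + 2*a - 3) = (a + 6)/(a - 1)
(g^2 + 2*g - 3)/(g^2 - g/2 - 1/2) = 2*(g + 3)/(2*g + 1)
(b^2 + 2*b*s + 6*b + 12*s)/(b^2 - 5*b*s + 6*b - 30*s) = (-b - 2*s)/(-b + 5*s)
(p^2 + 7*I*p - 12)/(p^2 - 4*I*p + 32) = (p + 3*I)/(p - 8*I)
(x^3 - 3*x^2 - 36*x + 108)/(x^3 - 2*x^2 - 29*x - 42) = (-x^3 + 3*x^2 + 36*x - 108)/(-x^3 + 2*x^2 + 29*x + 42)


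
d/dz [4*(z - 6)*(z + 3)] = 8*z - 12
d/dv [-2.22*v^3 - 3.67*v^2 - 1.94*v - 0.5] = -6.66*v^2 - 7.34*v - 1.94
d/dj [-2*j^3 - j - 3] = -6*j^2 - 1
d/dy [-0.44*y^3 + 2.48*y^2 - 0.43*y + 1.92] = -1.32*y^2 + 4.96*y - 0.43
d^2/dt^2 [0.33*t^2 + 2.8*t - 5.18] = 0.660000000000000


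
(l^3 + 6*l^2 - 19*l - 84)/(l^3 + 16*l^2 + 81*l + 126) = (l - 4)/(l + 6)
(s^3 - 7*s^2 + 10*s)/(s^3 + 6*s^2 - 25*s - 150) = s*(s - 2)/(s^2 + 11*s + 30)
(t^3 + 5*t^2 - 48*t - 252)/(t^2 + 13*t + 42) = (t^2 - t - 42)/(t + 7)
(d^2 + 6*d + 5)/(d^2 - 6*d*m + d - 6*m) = (d + 5)/(d - 6*m)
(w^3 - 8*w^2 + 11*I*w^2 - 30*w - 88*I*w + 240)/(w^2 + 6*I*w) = w - 8 + 5*I - 40*I/w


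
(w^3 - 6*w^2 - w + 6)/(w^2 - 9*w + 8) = (w^2 - 5*w - 6)/(w - 8)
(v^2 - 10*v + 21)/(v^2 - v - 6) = (v - 7)/(v + 2)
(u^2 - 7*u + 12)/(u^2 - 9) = (u - 4)/(u + 3)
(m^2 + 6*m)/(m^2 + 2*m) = (m + 6)/(m + 2)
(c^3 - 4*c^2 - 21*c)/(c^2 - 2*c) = (c^2 - 4*c - 21)/(c - 2)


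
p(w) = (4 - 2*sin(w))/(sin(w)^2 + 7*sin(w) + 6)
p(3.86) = 2.91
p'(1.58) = 0.00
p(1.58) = 0.14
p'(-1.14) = -59.98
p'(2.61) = 0.39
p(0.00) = 0.67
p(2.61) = 0.30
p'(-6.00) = -0.63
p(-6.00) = 0.43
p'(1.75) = 0.04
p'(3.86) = 7.65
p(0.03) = 0.63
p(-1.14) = 12.51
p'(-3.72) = 0.36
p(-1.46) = 195.07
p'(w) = (4 - 2*sin(w))*(-2*sin(w)*cos(w) - 7*cos(w))/(sin(w)^2 + 7*sin(w) + 6)^2 - 2*cos(w)/(sin(w)^2 + 7*sin(w) + 6)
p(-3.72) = 0.29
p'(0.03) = -1.04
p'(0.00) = -1.11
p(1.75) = 0.15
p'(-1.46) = -3529.09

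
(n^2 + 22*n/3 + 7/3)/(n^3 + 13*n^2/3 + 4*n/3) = (n + 7)/(n*(n + 4))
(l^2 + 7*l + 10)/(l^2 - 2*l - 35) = (l + 2)/(l - 7)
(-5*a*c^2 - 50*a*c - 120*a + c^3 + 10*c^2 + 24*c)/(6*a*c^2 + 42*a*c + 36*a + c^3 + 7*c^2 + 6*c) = (-5*a*c - 20*a + c^2 + 4*c)/(6*a*c + 6*a + c^2 + c)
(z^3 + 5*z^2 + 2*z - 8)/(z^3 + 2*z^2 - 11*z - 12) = (z^2 + z - 2)/(z^2 - 2*z - 3)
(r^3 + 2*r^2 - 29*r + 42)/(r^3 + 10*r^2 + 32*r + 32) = (r^3 + 2*r^2 - 29*r + 42)/(r^3 + 10*r^2 + 32*r + 32)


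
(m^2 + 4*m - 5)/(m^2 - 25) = (m - 1)/(m - 5)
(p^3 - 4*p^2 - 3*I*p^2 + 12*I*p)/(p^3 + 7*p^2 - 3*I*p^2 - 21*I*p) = (p - 4)/(p + 7)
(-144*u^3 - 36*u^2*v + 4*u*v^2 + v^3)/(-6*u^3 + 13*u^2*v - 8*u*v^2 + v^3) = (24*u^2 + 10*u*v + v^2)/(u^2 - 2*u*v + v^2)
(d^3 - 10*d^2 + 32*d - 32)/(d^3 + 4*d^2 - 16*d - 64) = (d^2 - 6*d + 8)/(d^2 + 8*d + 16)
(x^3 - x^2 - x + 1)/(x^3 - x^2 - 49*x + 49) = (x^2 - 1)/(x^2 - 49)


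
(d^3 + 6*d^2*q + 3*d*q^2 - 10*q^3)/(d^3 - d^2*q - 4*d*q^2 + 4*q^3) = (-d - 5*q)/(-d + 2*q)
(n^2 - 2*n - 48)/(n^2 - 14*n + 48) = (n + 6)/(n - 6)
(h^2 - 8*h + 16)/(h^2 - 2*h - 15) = (-h^2 + 8*h - 16)/(-h^2 + 2*h + 15)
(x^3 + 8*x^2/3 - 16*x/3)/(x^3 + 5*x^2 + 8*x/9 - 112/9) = 3*x/(3*x + 7)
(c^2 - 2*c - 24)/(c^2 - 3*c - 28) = (c - 6)/(c - 7)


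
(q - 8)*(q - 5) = q^2 - 13*q + 40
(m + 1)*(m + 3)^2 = m^3 + 7*m^2 + 15*m + 9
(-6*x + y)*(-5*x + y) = 30*x^2 - 11*x*y + y^2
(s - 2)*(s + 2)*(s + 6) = s^3 + 6*s^2 - 4*s - 24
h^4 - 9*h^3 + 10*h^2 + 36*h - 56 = (h - 7)*(h - 2)^2*(h + 2)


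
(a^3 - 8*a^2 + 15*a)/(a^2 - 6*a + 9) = a*(a - 5)/(a - 3)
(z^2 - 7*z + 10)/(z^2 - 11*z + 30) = (z - 2)/(z - 6)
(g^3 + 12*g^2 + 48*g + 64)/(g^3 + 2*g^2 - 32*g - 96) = (g + 4)/(g - 6)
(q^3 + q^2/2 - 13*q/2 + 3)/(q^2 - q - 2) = (2*q^2 + 5*q - 3)/(2*(q + 1))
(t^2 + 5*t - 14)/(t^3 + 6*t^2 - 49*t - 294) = (t - 2)/(t^2 - t - 42)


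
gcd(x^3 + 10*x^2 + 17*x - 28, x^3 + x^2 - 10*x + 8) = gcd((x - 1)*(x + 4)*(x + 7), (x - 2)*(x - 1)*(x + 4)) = x^2 + 3*x - 4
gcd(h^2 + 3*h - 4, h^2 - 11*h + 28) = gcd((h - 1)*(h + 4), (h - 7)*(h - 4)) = 1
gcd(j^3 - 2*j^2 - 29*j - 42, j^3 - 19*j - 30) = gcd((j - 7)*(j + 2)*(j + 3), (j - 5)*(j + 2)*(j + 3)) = j^2 + 5*j + 6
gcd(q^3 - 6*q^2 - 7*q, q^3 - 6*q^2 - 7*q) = q^3 - 6*q^2 - 7*q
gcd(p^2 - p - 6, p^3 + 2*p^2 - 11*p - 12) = p - 3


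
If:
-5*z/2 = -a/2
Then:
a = 5*z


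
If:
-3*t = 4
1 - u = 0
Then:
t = -4/3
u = 1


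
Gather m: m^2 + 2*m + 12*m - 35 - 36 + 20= m^2 + 14*m - 51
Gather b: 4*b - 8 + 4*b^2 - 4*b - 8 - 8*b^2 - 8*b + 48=-4*b^2 - 8*b + 32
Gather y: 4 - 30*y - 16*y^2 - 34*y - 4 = -16*y^2 - 64*y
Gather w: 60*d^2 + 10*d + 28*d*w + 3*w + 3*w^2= 60*d^2 + 10*d + 3*w^2 + w*(28*d + 3)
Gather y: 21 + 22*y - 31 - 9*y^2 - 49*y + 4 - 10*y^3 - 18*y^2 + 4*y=-10*y^3 - 27*y^2 - 23*y - 6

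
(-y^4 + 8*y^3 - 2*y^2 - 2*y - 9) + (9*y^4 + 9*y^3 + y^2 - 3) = 8*y^4 + 17*y^3 - y^2 - 2*y - 12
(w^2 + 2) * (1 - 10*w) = -10*w^3 + w^2 - 20*w + 2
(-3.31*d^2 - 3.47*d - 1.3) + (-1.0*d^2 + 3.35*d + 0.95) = -4.31*d^2 - 0.12*d - 0.35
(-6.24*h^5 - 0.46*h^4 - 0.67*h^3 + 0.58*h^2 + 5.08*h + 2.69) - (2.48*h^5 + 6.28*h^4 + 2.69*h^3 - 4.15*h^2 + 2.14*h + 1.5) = -8.72*h^5 - 6.74*h^4 - 3.36*h^3 + 4.73*h^2 + 2.94*h + 1.19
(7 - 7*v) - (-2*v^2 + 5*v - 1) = 2*v^2 - 12*v + 8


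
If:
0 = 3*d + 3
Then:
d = -1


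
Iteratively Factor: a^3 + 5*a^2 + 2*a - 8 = (a - 1)*(a^2 + 6*a + 8) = (a - 1)*(a + 4)*(a + 2)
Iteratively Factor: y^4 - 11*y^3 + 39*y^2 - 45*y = (y - 3)*(y^3 - 8*y^2 + 15*y) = y*(y - 3)*(y^2 - 8*y + 15) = y*(y - 3)^2*(y - 5)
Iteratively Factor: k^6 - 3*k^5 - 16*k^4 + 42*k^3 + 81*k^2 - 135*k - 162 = (k - 3)*(k^5 - 16*k^3 - 6*k^2 + 63*k + 54) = (k - 3)*(k + 3)*(k^4 - 3*k^3 - 7*k^2 + 15*k + 18) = (k - 3)^2*(k + 3)*(k^3 - 7*k - 6) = (k - 3)^2*(k + 2)*(k + 3)*(k^2 - 2*k - 3) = (k - 3)^2*(k + 1)*(k + 2)*(k + 3)*(k - 3)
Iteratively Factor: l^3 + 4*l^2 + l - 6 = (l + 3)*(l^2 + l - 2) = (l + 2)*(l + 3)*(l - 1)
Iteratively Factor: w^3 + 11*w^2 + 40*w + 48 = (w + 4)*(w^2 + 7*w + 12) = (w + 4)^2*(w + 3)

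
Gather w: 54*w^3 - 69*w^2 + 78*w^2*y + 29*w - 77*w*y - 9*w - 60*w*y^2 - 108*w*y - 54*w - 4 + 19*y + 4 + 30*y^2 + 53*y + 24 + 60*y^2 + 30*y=54*w^3 + w^2*(78*y - 69) + w*(-60*y^2 - 185*y - 34) + 90*y^2 + 102*y + 24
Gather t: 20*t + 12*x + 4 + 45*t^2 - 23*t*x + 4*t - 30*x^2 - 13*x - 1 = 45*t^2 + t*(24 - 23*x) - 30*x^2 - x + 3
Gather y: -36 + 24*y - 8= 24*y - 44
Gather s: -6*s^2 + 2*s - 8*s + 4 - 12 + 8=-6*s^2 - 6*s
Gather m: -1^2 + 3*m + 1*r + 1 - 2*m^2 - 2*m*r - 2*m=-2*m^2 + m*(1 - 2*r) + r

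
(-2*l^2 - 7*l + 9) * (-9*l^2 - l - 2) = 18*l^4 + 65*l^3 - 70*l^2 + 5*l - 18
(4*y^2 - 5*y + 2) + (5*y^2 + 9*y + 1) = 9*y^2 + 4*y + 3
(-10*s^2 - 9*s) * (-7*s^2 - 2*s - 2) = 70*s^4 + 83*s^3 + 38*s^2 + 18*s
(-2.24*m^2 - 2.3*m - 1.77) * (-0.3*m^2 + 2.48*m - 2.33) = 0.672*m^4 - 4.8652*m^3 + 0.046200000000001*m^2 + 0.9694*m + 4.1241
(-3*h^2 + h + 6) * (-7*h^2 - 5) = 21*h^4 - 7*h^3 - 27*h^2 - 5*h - 30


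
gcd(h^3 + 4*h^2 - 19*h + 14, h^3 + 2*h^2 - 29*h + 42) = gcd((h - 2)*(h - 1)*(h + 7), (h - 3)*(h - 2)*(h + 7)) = h^2 + 5*h - 14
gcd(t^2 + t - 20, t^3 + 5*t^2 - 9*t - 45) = t + 5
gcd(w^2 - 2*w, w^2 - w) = w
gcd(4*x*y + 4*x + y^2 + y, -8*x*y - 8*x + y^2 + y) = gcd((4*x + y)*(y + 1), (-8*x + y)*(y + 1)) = y + 1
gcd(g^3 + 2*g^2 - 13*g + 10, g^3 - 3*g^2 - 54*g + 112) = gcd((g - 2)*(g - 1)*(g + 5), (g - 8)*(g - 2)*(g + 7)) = g - 2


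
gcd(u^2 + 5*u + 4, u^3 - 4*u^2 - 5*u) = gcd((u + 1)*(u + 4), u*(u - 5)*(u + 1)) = u + 1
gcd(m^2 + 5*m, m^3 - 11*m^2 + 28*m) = m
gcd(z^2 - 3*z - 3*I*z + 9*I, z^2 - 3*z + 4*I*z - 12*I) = z - 3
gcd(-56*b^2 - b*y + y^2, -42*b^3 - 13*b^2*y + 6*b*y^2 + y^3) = 7*b + y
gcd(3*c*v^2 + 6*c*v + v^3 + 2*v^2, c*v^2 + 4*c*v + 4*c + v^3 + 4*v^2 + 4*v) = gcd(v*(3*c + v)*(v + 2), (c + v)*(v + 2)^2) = v + 2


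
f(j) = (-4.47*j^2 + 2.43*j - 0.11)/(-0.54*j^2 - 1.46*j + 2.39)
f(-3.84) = -2230.99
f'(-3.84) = 178584.94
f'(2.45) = 0.00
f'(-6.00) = 6.06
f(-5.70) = 23.30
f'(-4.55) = 57.67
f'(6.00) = 0.24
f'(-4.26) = 169.04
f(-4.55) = 48.32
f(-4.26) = 76.95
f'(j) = (2.43 - 8.94*j)/(-0.54*j^2 - 1.46*j + 2.39) + (1.08*j + 1.46)*(-4.47*j^2 + 2.43*j - 0.11)/(-0.54*j^2 - 1.46*j + 2.39)^2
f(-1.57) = -4.46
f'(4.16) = 0.31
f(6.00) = 5.67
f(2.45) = 4.74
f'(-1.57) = 5.23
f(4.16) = 5.17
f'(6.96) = 0.20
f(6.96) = 5.89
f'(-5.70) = 8.20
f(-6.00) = 21.18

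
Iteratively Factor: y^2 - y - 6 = (y - 3)*(y + 2)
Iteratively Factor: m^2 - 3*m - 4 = (m - 4)*(m + 1)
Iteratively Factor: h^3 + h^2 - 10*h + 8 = (h + 4)*(h^2 - 3*h + 2) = (h - 1)*(h + 4)*(h - 2)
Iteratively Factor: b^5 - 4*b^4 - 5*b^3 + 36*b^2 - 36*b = (b - 2)*(b^4 - 2*b^3 - 9*b^2 + 18*b) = (b - 3)*(b - 2)*(b^3 + b^2 - 6*b) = b*(b - 3)*(b - 2)*(b^2 + b - 6) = b*(b - 3)*(b - 2)^2*(b + 3)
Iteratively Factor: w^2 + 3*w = (w)*(w + 3)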